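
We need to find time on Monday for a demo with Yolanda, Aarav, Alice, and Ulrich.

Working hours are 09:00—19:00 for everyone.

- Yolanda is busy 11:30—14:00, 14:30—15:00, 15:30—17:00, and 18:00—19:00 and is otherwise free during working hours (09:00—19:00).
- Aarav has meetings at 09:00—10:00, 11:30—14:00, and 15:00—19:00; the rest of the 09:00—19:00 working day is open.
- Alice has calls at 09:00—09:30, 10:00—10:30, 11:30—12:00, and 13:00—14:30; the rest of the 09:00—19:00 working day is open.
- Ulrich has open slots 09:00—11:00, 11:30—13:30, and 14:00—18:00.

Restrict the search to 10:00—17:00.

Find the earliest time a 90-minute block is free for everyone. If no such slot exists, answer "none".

Yolanda free within 09:00–19:00: 09:00–11:30, 14:00–14:30, 15:00–15:30, 17:00–18:00.
Aarav free within 09:00–19:00: 10:00–11:30, 14:00–15:00.
Alice free within 09:00–19:00: 09:30–10:00, 10:30–11:30, 12:00–13:00, 14:30–19:00.
Yolanda ∩ Aarav: 10:00–11:30, 14:00–14:30.
Yolanda ∩ Aarav ∩ Alice: 10:30–11:30.
Yolanda ∩ Aarav ∩ Alice ∩ Ulrich: 10:30–11:00.
Restricted to 10:00–17:00: 10:30–11:00.
Windows ≥ 90 min: (none).

none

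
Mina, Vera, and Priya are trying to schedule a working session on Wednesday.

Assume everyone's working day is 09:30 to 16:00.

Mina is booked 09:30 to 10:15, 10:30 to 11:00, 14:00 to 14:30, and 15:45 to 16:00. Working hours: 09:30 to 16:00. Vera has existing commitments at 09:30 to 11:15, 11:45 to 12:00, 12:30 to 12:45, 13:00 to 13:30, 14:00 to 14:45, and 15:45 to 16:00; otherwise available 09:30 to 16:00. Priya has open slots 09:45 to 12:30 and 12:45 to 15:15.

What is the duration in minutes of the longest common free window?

30 minutes

Mina free within 09:30–16:00: 10:15–10:30, 11:00–14:00, 14:30–15:45.
Vera free within 09:30–16:00: 11:15–11:45, 12:00–12:30, 12:45–13:00, 13:30–14:00, 14:45–15:45.
Mina ∩ Vera: 11:15–11:45, 12:00–12:30, 12:45–13:00, 13:30–14:00, 14:45–15:45.
Mina ∩ Vera ∩ Priya: 11:15–11:45, 12:00–12:30, 12:45–13:00, 13:30–14:00, 14:45–15:15.
Common window lengths: 30, 30, 15, 30, 30 min; longest is 30.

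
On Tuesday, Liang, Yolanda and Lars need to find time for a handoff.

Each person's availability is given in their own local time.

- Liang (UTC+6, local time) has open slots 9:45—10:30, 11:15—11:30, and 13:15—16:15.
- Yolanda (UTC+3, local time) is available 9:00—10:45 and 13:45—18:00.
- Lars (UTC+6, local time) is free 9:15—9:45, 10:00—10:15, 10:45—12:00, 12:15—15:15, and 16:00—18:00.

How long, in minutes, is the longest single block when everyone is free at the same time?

Liang → UTC: 03:45–04:30, 05:15–05:30, 07:15–10:15.
Yolanda → UTC: 06:00–07:45, 10:45–15:00.
Lars → UTC: 03:15–03:45, 04:00–04:15, 04:45–06:00, 06:15–09:15, 10:00–12:00.
Liang ∩ Yolanda: 07:15–07:45.
Liang ∩ Yolanda ∩ Lars: 07:15–07:45.
Single common window of 30 minutes.

30 minutes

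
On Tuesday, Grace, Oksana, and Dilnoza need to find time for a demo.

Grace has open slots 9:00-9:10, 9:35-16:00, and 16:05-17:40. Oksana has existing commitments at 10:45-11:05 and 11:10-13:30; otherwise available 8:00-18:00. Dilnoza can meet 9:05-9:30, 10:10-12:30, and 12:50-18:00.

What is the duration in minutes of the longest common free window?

Oksana free within 08:00–18:00: 08:00–10:45, 11:05–11:10, 13:30–18:00.
Grace ∩ Oksana: 09:00–09:10, 09:35–10:45, 11:05–11:10, 13:30–16:00, 16:05–17:40.
Grace ∩ Oksana ∩ Dilnoza: 09:05–09:10, 10:10–10:45, 11:05–11:10, 13:30–16:00, 16:05–17:40.
Common window lengths: 5, 35, 5, 150, 95 min; longest is 150.

150 minutes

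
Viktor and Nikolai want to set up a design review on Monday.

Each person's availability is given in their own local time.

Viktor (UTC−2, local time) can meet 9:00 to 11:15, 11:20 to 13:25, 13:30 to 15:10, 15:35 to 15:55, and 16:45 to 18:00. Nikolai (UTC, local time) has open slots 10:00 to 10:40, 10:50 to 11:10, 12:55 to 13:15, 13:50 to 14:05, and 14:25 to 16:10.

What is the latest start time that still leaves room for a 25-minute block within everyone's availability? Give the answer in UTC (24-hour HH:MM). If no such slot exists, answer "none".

15:45

Viktor → UTC: 11:00–13:15, 13:20–15:25, 15:30–17:10, 17:35–17:55, 18:45–20:00.
Nikolai → UTC: 10:00–10:40, 10:50–11:10, 12:55–13:15, 13:50–14:05, 14:25–16:10.
Viktor ∩ Nikolai: 11:00–11:10, 12:55–13:15, 13:50–14:05, 14:25–15:25, 15:30–16:10.
Windows ≥ 25 min: 14:25–15:25, 15:30–16:10.
Latest start in the last window 15:30–16:10 is 16:10 − 25 min = 15:45.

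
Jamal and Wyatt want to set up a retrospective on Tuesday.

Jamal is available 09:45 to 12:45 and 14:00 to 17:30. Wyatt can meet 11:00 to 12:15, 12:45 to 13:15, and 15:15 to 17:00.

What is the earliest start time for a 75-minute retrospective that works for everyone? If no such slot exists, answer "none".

11:00

Jamal ∩ Wyatt: 11:00–12:15, 15:15–17:00.
Windows ≥ 75 min: 11:00–12:15, 15:15–17:00.
Earliest such window starts at 11:00.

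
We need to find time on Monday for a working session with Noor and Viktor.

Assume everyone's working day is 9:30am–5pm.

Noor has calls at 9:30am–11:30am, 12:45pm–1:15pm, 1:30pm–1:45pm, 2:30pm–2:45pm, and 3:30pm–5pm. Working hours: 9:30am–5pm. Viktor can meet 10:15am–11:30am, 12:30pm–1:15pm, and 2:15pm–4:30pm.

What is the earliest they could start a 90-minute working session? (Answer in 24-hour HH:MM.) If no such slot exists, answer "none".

Noor free within 09:30–17:00: 11:30–12:45, 13:15–13:30, 13:45–14:30, 14:45–15:30.
Noor ∩ Viktor: 12:30–12:45, 14:15–14:30, 14:45–15:30.
Windows ≥ 90 min: (none).

none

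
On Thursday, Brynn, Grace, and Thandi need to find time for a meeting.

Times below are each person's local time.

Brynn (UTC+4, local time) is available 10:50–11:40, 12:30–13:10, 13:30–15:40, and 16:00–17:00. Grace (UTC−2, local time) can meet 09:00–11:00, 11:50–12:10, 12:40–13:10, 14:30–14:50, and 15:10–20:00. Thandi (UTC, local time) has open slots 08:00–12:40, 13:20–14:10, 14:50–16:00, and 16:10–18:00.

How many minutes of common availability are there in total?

80 minutes

Brynn → UTC: 06:50–07:40, 08:30–09:10, 09:30–11:40, 12:00–13:00.
Grace → UTC: 11:00–13:00, 13:50–14:10, 14:40–15:10, 16:30–16:50, 17:10–22:00.
Thandi → UTC: 08:00–12:40, 13:20–14:10, 14:50–16:00, 16:10–18:00.
Brynn ∩ Grace: 11:00–11:40, 12:00–13:00.
Brynn ∩ Grace ∩ Thandi: 11:00–11:40, 12:00–12:40.
Total common minutes: 40 + 40 = 80.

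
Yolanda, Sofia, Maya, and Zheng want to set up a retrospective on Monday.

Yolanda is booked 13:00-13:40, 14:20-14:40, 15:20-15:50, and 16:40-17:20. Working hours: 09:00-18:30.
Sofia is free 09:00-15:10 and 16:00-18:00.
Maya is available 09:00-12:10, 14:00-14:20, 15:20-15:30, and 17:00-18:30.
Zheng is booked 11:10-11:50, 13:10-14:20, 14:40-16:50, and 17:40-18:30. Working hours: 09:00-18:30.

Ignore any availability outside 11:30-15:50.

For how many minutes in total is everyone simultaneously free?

Yolanda free within 09:00–18:30: 09:00–13:00, 13:40–14:20, 14:40–15:20, 15:50–16:40, 17:20–18:30.
Zheng free within 09:00–18:30: 09:00–11:10, 11:50–13:10, 14:20–14:40, 16:50–17:40.
Yolanda ∩ Sofia: 09:00–13:00, 13:40–14:20, 14:40–15:10, 16:00–16:40, 17:20–18:00.
Yolanda ∩ Sofia ∩ Maya: 09:00–12:10, 14:00–14:20, 17:20–18:00.
Yolanda ∩ Sofia ∩ Maya ∩ Zheng: 09:00–11:10, 11:50–12:10, 17:20–17:40.
Restricted to 11:30–15:50: 11:50–12:10.
Total common minutes: 20.

20 minutes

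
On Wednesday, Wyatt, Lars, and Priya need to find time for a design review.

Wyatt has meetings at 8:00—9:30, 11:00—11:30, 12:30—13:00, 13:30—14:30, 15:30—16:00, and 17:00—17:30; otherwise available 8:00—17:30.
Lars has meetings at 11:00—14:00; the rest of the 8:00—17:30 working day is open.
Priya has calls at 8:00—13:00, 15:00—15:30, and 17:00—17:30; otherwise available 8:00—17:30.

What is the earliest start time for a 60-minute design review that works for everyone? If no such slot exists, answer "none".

Wyatt free within 08:00–17:30: 09:30–11:00, 11:30–12:30, 13:00–13:30, 14:30–15:30, 16:00–17:00.
Lars free within 08:00–17:30: 08:00–11:00, 14:00–17:30.
Priya free within 08:00–17:30: 13:00–15:00, 15:30–17:00.
Wyatt ∩ Lars: 09:30–11:00, 14:30–15:30, 16:00–17:00.
Wyatt ∩ Lars ∩ Priya: 14:30–15:00, 16:00–17:00.
Windows ≥ 60 min: 16:00–17:00.
Earliest such window starts at 16:00.

16:00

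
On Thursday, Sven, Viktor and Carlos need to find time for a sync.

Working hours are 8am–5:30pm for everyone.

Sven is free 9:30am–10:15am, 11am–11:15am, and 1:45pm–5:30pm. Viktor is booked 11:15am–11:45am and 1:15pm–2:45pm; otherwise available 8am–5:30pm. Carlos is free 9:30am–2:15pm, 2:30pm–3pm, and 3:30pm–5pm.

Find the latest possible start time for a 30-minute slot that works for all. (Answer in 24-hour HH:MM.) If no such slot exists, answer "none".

16:30

Viktor free within 08:00–17:30: 08:00–11:15, 11:45–13:15, 14:45–17:30.
Sven ∩ Viktor: 09:30–10:15, 11:00–11:15, 14:45–17:30.
Sven ∩ Viktor ∩ Carlos: 09:30–10:15, 11:00–11:15, 14:45–15:00, 15:30–17:00.
Windows ≥ 30 min: 09:30–10:15, 15:30–17:00.
Latest start in the last window 15:30–17:00 is 17:00 − 30 min = 16:30.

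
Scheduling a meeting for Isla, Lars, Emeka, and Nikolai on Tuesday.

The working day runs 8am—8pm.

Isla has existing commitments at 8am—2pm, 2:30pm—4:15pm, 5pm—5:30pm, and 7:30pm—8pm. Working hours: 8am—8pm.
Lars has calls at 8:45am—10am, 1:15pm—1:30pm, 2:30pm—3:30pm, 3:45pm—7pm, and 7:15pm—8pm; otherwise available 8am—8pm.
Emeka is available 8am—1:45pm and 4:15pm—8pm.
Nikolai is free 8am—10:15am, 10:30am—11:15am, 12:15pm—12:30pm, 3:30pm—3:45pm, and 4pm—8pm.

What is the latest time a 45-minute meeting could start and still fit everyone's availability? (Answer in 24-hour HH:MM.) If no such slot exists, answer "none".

Isla free within 08:00–20:00: 14:00–14:30, 16:15–17:00, 17:30–19:30.
Lars free within 08:00–20:00: 08:00–08:45, 10:00–13:15, 13:30–14:30, 15:30–15:45, 19:00–19:15.
Isla ∩ Lars: 14:00–14:30, 19:00–19:15.
Isla ∩ Lars ∩ Emeka: 19:00–19:15.
Isla ∩ Lars ∩ Emeka ∩ Nikolai: 19:00–19:15.
Windows ≥ 45 min: (none).

none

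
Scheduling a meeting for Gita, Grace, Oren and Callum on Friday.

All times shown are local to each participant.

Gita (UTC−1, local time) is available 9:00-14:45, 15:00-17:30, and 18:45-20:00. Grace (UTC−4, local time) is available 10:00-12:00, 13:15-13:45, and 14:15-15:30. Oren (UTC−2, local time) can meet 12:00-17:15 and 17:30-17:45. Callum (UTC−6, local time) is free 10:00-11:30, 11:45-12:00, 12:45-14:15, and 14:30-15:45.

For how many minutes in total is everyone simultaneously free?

15 minutes

Gita → UTC: 10:00–15:45, 16:00–18:30, 19:45–21:00.
Grace → UTC: 14:00–16:00, 17:15–17:45, 18:15–19:30.
Oren → UTC: 14:00–19:15, 19:30–19:45.
Callum → UTC: 16:00–17:30, 17:45–18:00, 18:45–20:15, 20:30–21:45.
Gita ∩ Grace: 14:00–15:45, 17:15–17:45, 18:15–18:30.
Gita ∩ Grace ∩ Oren: 14:00–15:45, 17:15–17:45, 18:15–18:30.
Gita ∩ Grace ∩ Oren ∩ Callum: 17:15–17:30.
Total common minutes: 15.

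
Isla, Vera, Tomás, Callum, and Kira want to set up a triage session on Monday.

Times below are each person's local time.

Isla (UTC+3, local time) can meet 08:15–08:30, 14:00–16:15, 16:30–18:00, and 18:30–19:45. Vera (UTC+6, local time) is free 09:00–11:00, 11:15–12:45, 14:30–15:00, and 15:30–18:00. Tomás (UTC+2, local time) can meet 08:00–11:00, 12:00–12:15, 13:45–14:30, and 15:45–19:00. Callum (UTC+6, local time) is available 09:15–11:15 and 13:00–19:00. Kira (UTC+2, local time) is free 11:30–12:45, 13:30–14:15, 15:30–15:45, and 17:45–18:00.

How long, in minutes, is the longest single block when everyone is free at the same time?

15 minutes

Isla → UTC: 05:15–05:30, 11:00–13:15, 13:30–15:00, 15:30–16:45.
Vera → UTC: 03:00–05:00, 05:15–06:45, 08:30–09:00, 09:30–12:00.
Tomás → UTC: 06:00–09:00, 10:00–10:15, 11:45–12:30, 13:45–17:00.
Callum → UTC: 03:15–05:15, 07:00–13:00.
Kira → UTC: 09:30–10:45, 11:30–12:15, 13:30–13:45, 15:45–16:00.
Isla ∩ Vera: 05:15–05:30, 11:00–12:00.
Isla ∩ Vera ∩ Tomás: 11:45–12:00.
Isla ∩ Vera ∩ Tomás ∩ Callum: 11:45–12:00.
Isla ∩ Vera ∩ Tomás ∩ Callum ∩ Kira: 11:45–12:00.
Single common window of 15 minutes.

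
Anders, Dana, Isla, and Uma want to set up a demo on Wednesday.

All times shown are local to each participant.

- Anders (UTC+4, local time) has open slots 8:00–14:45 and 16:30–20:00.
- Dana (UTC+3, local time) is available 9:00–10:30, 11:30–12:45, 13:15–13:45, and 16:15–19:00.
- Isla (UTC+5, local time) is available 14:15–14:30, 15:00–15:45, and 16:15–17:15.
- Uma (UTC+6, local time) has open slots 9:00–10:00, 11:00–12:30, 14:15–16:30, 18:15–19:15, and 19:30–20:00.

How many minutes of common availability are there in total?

Anders → UTC: 04:00–10:45, 12:30–16:00.
Dana → UTC: 06:00–07:30, 08:30–09:45, 10:15–10:45, 13:15–16:00.
Isla → UTC: 09:15–09:30, 10:00–10:45, 11:15–12:15.
Uma → UTC: 03:00–04:00, 05:00–06:30, 08:15–10:30, 12:15–13:15, 13:30–14:00.
Anders ∩ Dana: 06:00–07:30, 08:30–09:45, 10:15–10:45, 13:15–16:00.
Anders ∩ Dana ∩ Isla: 09:15–09:30, 10:15–10:45.
Anders ∩ Dana ∩ Isla ∩ Uma: 09:15–09:30, 10:15–10:30.
Total common minutes: 15 + 15 = 30.

30 minutes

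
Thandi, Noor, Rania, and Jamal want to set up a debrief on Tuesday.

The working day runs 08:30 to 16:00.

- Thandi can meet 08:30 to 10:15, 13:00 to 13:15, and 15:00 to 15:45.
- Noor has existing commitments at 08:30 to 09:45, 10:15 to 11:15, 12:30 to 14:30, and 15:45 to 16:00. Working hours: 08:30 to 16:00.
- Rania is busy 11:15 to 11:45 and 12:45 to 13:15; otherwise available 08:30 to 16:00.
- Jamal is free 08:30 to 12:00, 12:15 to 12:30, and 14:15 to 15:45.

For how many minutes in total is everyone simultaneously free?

Noor free within 08:30–16:00: 09:45–10:15, 11:15–12:30, 14:30–15:45.
Rania free within 08:30–16:00: 08:30–11:15, 11:45–12:45, 13:15–16:00.
Thandi ∩ Noor: 09:45–10:15, 15:00–15:45.
Thandi ∩ Noor ∩ Rania: 09:45–10:15, 15:00–15:45.
Thandi ∩ Noor ∩ Rania ∩ Jamal: 09:45–10:15, 15:00–15:45.
Total common minutes: 30 + 45 = 75.

75 minutes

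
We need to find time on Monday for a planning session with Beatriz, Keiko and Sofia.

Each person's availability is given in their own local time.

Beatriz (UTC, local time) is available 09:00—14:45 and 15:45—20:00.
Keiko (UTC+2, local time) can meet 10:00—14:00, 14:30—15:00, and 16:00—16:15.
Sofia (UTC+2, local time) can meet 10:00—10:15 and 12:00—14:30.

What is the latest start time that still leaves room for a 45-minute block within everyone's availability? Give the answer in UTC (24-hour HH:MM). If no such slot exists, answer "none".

Beatriz → UTC: 09:00–14:45, 15:45–20:00.
Keiko → UTC: 08:00–12:00, 12:30–13:00, 14:00–14:15.
Sofia → UTC: 08:00–08:15, 10:00–12:30.
Beatriz ∩ Keiko: 09:00–12:00, 12:30–13:00, 14:00–14:15.
Beatriz ∩ Keiko ∩ Sofia: 10:00–12:00.
Windows ≥ 45 min: 10:00–12:00.
Latest start in the last window 10:00–12:00 is 12:00 − 45 min = 11:15.

11:15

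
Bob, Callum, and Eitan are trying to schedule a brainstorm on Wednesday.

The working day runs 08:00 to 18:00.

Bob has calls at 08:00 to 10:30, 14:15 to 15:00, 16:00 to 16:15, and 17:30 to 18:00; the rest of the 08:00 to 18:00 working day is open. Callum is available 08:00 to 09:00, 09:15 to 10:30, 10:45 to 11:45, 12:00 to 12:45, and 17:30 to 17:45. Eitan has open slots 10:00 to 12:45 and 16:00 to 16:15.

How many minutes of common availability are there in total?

Bob free within 08:00–18:00: 10:30–14:15, 15:00–16:00, 16:15–17:30.
Bob ∩ Callum: 10:45–11:45, 12:00–12:45.
Bob ∩ Callum ∩ Eitan: 10:45–11:45, 12:00–12:45.
Total common minutes: 60 + 45 = 105.

105 minutes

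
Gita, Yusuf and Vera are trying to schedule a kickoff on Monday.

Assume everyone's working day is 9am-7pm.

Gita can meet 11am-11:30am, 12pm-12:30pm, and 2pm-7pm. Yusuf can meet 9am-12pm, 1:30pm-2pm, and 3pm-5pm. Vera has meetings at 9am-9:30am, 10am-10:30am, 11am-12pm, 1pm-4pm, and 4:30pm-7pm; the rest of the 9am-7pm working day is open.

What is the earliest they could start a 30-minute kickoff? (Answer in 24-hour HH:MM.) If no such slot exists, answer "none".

16:00

Vera free within 09:00–19:00: 09:30–10:00, 10:30–11:00, 12:00–13:00, 16:00–16:30.
Gita ∩ Yusuf: 11:00–11:30, 15:00–17:00.
Gita ∩ Yusuf ∩ Vera: 16:00–16:30.
Windows ≥ 30 min: 16:00–16:30.
Earliest such window starts at 16:00.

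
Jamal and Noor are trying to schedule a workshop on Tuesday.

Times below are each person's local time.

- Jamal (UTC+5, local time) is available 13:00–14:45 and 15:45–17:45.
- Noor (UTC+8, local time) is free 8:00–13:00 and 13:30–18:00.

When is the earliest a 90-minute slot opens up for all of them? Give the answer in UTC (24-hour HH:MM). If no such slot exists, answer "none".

08:00

Jamal → UTC: 08:00–09:45, 10:45–12:45.
Noor → UTC: 00:00–05:00, 05:30–10:00.
Jamal ∩ Noor: 08:00–09:45.
Windows ≥ 90 min: 08:00–09:45.
Earliest such window starts at 08:00.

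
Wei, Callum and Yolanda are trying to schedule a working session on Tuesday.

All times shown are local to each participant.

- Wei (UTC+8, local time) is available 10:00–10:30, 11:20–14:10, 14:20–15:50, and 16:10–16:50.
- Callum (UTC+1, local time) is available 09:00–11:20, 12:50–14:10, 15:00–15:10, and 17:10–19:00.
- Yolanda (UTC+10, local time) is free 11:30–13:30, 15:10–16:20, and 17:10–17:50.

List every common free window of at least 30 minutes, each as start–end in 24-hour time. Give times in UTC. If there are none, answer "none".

Wei → UTC: 02:00–02:30, 03:20–06:10, 06:20–07:50, 08:10–08:50.
Callum → UTC: 08:00–10:20, 11:50–13:10, 14:00–14:10, 16:10–18:00.
Yolanda → UTC: 01:30–03:30, 05:10–06:20, 07:10–07:50.
Wei ∩ Callum: 08:10–08:50.
Wei ∩ Callum ∩ Yolanda: (none).
Windows ≥ 30 min: (none).

none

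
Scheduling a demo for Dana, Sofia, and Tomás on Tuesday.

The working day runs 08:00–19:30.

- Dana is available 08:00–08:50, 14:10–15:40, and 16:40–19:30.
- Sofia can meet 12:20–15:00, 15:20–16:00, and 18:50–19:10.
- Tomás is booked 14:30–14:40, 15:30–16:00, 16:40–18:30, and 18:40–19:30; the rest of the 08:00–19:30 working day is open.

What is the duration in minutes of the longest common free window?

Tomás free within 08:00–19:30: 08:00–14:30, 14:40–15:30, 16:00–16:40, 18:30–18:40.
Dana ∩ Sofia: 14:10–15:00, 15:20–15:40, 18:50–19:10.
Dana ∩ Sofia ∩ Tomás: 14:10–14:30, 14:40–15:00, 15:20–15:30.
Common window lengths: 20, 20, 10 min; longest is 20.

20 minutes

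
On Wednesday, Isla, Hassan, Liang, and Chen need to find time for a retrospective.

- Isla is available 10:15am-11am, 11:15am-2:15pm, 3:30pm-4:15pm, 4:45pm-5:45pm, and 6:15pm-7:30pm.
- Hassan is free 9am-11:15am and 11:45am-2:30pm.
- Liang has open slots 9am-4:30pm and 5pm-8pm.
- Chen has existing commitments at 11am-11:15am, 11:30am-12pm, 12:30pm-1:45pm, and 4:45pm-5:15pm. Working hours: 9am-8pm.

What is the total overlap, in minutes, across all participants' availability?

105 minutes

Chen free within 09:00–20:00: 09:00–11:00, 11:15–11:30, 12:00–12:30, 13:45–16:45, 17:15–20:00.
Isla ∩ Hassan: 10:15–11:00, 11:45–14:15.
Isla ∩ Hassan ∩ Liang: 10:15–11:00, 11:45–14:15.
Isla ∩ Hassan ∩ Liang ∩ Chen: 10:15–11:00, 12:00–12:30, 13:45–14:15.
Total common minutes: 45 + 30 + 30 = 105.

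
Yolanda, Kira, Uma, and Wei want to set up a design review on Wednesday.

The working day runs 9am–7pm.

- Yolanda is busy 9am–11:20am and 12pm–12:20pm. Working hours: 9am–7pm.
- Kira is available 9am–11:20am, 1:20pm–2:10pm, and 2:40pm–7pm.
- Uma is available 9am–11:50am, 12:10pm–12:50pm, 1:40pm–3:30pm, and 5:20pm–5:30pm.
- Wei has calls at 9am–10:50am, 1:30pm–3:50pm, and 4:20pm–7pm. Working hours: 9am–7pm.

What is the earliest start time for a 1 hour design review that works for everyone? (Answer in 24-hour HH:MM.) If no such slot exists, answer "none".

Yolanda free within 09:00–19:00: 11:20–12:00, 12:20–19:00.
Wei free within 09:00–19:00: 10:50–13:30, 15:50–16:20.
Yolanda ∩ Kira: 13:20–14:10, 14:40–19:00.
Yolanda ∩ Kira ∩ Uma: 13:40–14:10, 14:40–15:30, 17:20–17:30.
Yolanda ∩ Kira ∩ Uma ∩ Wei: (none).
Windows ≥ 60 min: (none).

none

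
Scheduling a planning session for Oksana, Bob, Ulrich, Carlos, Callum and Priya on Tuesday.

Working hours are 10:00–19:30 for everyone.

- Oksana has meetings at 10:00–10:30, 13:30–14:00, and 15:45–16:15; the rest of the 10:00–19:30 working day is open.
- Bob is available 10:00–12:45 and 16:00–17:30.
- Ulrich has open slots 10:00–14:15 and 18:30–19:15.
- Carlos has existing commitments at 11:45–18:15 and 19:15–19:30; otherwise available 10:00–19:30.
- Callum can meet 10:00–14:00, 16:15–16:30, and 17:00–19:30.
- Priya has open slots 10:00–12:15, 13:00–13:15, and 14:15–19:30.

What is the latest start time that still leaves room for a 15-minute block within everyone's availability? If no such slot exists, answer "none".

11:30

Oksana free within 10:00–19:30: 10:30–13:30, 14:00–15:45, 16:15–19:30.
Carlos free within 10:00–19:30: 10:00–11:45, 18:15–19:15.
Oksana ∩ Bob: 10:30–12:45, 16:15–17:30.
Oksana ∩ Bob ∩ Ulrich: 10:30–12:45.
Oksana ∩ Bob ∩ Ulrich ∩ Carlos: 10:30–11:45.
Oksana ∩ Bob ∩ Ulrich ∩ Carlos ∩ Callum: 10:30–11:45.
Oksana ∩ Bob ∩ Ulrich ∩ Carlos ∩ Callum ∩ Priya: 10:30–11:45.
Windows ≥ 15 min: 10:30–11:45.
Latest start in the last window 10:30–11:45 is 11:45 − 15 min = 11:30.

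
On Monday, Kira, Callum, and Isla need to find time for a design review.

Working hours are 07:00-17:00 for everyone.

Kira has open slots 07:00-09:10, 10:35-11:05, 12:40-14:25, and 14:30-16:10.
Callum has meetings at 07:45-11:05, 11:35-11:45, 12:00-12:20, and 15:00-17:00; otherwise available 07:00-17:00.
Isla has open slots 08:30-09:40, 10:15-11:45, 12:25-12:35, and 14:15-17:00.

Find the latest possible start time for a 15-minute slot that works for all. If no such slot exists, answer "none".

14:45

Callum free within 07:00–17:00: 07:00–07:45, 11:05–11:35, 11:45–12:00, 12:20–15:00.
Kira ∩ Callum: 07:00–07:45, 12:40–14:25, 14:30–15:00.
Kira ∩ Callum ∩ Isla: 14:15–14:25, 14:30–15:00.
Windows ≥ 15 min: 14:30–15:00.
Latest start in the last window 14:30–15:00 is 15:00 − 15 min = 14:45.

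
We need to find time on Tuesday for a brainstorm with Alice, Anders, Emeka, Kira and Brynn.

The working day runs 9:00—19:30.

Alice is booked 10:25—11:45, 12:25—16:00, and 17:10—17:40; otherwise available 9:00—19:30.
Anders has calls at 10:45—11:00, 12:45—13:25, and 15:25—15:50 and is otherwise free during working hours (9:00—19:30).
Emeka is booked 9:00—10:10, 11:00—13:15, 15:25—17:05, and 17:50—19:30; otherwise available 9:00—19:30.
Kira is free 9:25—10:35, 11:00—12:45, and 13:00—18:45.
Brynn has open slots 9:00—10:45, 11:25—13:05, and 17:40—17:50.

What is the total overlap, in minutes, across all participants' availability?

25 minutes

Alice free within 09:00–19:30: 09:00–10:25, 11:45–12:25, 16:00–17:10, 17:40–19:30.
Anders free within 09:00–19:30: 09:00–10:45, 11:00–12:45, 13:25–15:25, 15:50–19:30.
Emeka free within 09:00–19:30: 10:10–11:00, 13:15–15:25, 17:05–17:50.
Alice ∩ Anders: 09:00–10:25, 11:45–12:25, 16:00–17:10, 17:40–19:30.
Alice ∩ Anders ∩ Emeka: 10:10–10:25, 17:05–17:10, 17:40–17:50.
Alice ∩ Anders ∩ Emeka ∩ Kira: 10:10–10:25, 17:05–17:10, 17:40–17:50.
Alice ∩ Anders ∩ Emeka ∩ Kira ∩ Brynn: 10:10–10:25, 17:40–17:50.
Total common minutes: 15 + 10 = 25.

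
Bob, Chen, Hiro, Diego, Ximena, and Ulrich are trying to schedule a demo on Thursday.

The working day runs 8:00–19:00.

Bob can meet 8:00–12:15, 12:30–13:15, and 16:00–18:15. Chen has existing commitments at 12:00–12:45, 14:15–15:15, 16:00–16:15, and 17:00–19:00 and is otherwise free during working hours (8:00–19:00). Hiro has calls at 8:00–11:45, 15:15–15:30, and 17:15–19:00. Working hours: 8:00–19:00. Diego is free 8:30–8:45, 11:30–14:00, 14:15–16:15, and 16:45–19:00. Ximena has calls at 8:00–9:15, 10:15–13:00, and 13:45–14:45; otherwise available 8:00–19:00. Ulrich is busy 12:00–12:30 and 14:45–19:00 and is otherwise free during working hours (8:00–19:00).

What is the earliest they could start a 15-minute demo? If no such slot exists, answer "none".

Chen free within 08:00–19:00: 08:00–12:00, 12:45–14:15, 15:15–16:00, 16:15–17:00.
Hiro free within 08:00–19:00: 11:45–15:15, 15:30–17:15.
Ximena free within 08:00–19:00: 09:15–10:15, 13:00–13:45, 14:45–19:00.
Ulrich free within 08:00–19:00: 08:00–12:00, 12:30–14:45.
Bob ∩ Chen: 08:00–12:00, 12:45–13:15, 16:15–17:00.
Bob ∩ Chen ∩ Hiro: 11:45–12:00, 12:45–13:15, 16:15–17:00.
Bob ∩ Chen ∩ Hiro ∩ Diego: 11:45–12:00, 12:45–13:15, 16:45–17:00.
Bob ∩ Chen ∩ Hiro ∩ Diego ∩ Ximena: 13:00–13:15, 16:45–17:00.
Bob ∩ Chen ∩ Hiro ∩ Diego ∩ Ximena ∩ Ulrich: 13:00–13:15.
Windows ≥ 15 min: 13:00–13:15.
Earliest such window starts at 13:00.

13:00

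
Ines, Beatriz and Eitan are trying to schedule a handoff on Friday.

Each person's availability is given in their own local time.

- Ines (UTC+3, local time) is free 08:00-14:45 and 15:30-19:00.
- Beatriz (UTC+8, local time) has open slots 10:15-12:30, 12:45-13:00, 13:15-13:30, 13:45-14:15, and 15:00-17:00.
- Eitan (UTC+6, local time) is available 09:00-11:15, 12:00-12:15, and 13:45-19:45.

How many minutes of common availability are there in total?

Ines → UTC: 05:00–11:45, 12:30–16:00.
Beatriz → UTC: 02:15–04:30, 04:45–05:00, 05:15–05:30, 05:45–06:15, 07:00–09:00.
Eitan → UTC: 03:00–05:15, 06:00–06:15, 07:45–13:45.
Ines ∩ Beatriz: 05:15–05:30, 05:45–06:15, 07:00–09:00.
Ines ∩ Beatriz ∩ Eitan: 06:00–06:15, 07:45–09:00.
Total common minutes: 15 + 75 = 90.

90 minutes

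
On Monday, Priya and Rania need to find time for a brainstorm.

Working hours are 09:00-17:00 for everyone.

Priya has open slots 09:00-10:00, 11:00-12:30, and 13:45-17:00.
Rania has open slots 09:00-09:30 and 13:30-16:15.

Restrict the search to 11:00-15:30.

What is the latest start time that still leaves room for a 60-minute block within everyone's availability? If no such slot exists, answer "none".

Priya ∩ Rania: 09:00–09:30, 13:45–16:15.
Restricted to 11:00–15:30: 13:45–15:30.
Windows ≥ 60 min: 13:45–15:30.
Latest start in the last window 13:45–15:30 is 15:30 − 60 min = 14:30.

14:30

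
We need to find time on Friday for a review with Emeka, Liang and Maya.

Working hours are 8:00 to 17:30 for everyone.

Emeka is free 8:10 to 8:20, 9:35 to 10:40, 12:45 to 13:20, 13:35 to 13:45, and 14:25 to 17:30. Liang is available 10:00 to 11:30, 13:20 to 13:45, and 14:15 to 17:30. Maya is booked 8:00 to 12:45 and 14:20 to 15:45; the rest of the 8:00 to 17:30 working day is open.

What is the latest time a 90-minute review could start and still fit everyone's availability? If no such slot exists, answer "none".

16:00

Maya free within 08:00–17:30: 12:45–14:20, 15:45–17:30.
Emeka ∩ Liang: 10:00–10:40, 13:35–13:45, 14:25–17:30.
Emeka ∩ Liang ∩ Maya: 13:35–13:45, 15:45–17:30.
Windows ≥ 90 min: 15:45–17:30.
Latest start in the last window 15:45–17:30 is 17:30 − 90 min = 16:00.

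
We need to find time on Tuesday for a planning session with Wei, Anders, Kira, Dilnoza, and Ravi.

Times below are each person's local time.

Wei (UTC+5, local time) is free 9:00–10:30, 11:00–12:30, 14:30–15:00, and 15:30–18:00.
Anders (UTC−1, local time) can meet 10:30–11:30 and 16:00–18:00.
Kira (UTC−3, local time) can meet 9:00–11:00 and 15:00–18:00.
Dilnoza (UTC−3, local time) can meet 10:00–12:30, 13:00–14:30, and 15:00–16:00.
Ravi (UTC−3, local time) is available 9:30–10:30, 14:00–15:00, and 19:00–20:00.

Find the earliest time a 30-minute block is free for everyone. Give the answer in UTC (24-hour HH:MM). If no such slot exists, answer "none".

none

Wei → UTC: 04:00–05:30, 06:00–07:30, 09:30–10:00, 10:30–13:00.
Anders → UTC: 11:30–12:30, 17:00–19:00.
Kira → UTC: 12:00–14:00, 18:00–21:00.
Dilnoza → UTC: 13:00–15:30, 16:00–17:30, 18:00–19:00.
Ravi → UTC: 12:30–13:30, 17:00–18:00, 22:00–23:00.
Wei ∩ Anders: 11:30–12:30.
Wei ∩ Anders ∩ Kira: 12:00–12:30.
Wei ∩ Anders ∩ Kira ∩ Dilnoza: (none).
Wei ∩ Anders ∩ Kira ∩ Dilnoza ∩ Ravi: (none).
Windows ≥ 30 min: (none).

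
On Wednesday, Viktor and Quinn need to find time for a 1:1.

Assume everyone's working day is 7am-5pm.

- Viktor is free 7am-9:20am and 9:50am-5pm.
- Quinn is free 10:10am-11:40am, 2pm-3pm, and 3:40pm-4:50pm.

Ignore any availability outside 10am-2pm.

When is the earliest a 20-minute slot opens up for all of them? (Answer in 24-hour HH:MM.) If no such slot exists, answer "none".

Viktor ∩ Quinn: 10:10–11:40, 14:00–15:00, 15:40–16:50.
Restricted to 10:00–14:00: 10:10–11:40.
Windows ≥ 20 min: 10:10–11:40.
Earliest such window starts at 10:10.

10:10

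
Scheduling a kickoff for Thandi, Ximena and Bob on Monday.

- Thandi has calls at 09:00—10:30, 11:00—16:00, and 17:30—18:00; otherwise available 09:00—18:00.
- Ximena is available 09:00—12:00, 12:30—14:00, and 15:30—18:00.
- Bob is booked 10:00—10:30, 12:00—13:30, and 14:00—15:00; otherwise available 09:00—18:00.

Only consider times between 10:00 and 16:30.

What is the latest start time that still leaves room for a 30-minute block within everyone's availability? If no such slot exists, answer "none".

Thandi free within 09:00–18:00: 10:30–11:00, 16:00–17:30.
Bob free within 09:00–18:00: 09:00–10:00, 10:30–12:00, 13:30–14:00, 15:00–18:00.
Thandi ∩ Ximena: 10:30–11:00, 16:00–17:30.
Thandi ∩ Ximena ∩ Bob: 10:30–11:00, 16:00–17:30.
Restricted to 10:00–16:30: 10:30–11:00, 16:00–16:30.
Windows ≥ 30 min: 10:30–11:00, 16:00–16:30.
Latest start in the last window 16:00–16:30 is 16:30 − 30 min = 16:00.

16:00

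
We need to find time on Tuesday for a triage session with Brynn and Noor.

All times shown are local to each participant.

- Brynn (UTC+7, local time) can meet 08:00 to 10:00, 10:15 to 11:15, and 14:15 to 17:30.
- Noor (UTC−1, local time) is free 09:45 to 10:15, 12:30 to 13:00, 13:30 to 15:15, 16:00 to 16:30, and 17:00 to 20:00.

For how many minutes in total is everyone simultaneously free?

Brynn → UTC: 01:00–03:00, 03:15–04:15, 07:15–10:30.
Noor → UTC: 10:45–11:15, 13:30–14:00, 14:30–16:15, 17:00–17:30, 18:00–21:00.
Brynn ∩ Noor: (none).
Total common minutes: 0.

0 minutes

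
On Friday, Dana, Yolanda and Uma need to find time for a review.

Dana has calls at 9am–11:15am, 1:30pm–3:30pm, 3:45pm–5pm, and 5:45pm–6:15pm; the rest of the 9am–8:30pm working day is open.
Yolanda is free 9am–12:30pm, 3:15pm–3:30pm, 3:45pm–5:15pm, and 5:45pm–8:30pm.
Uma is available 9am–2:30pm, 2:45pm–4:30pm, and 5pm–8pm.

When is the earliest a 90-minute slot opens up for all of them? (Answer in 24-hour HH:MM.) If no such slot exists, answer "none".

18:15

Dana free within 09:00–20:30: 11:15–13:30, 15:30–15:45, 17:00–17:45, 18:15–20:30.
Dana ∩ Yolanda: 11:15–12:30, 17:00–17:15, 18:15–20:30.
Dana ∩ Yolanda ∩ Uma: 11:15–12:30, 17:00–17:15, 18:15–20:00.
Windows ≥ 90 min: 18:15–20:00.
Earliest such window starts at 18:15.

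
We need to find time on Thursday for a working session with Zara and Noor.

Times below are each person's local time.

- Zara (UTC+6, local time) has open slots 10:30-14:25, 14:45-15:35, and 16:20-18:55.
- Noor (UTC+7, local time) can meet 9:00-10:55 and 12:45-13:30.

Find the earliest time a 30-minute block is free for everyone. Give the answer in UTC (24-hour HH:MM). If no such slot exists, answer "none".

05:45

Zara → UTC: 04:30–08:25, 08:45–09:35, 10:20–12:55.
Noor → UTC: 02:00–03:55, 05:45–06:30.
Zara ∩ Noor: 05:45–06:30.
Windows ≥ 30 min: 05:45–06:30.
Earliest such window starts at 05:45.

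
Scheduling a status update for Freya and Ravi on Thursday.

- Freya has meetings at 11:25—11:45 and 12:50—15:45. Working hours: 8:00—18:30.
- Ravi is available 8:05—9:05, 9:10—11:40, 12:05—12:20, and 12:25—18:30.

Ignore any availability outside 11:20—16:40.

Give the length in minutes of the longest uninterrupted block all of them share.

55 minutes

Freya free within 08:00–18:30: 08:00–11:25, 11:45–12:50, 15:45–18:30.
Freya ∩ Ravi: 08:05–09:05, 09:10–11:25, 12:05–12:20, 12:25–12:50, 15:45–18:30.
Restricted to 11:20–16:40: 11:20–11:25, 12:05–12:20, 12:25–12:50, 15:45–16:40.
Common window lengths: 5, 15, 25, 55 min; longest is 55.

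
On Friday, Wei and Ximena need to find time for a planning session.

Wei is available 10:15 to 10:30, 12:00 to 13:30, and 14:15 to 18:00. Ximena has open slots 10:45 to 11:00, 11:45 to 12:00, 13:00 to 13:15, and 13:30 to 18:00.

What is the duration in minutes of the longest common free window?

225 minutes

Wei ∩ Ximena: 13:00–13:15, 14:15–18:00.
Common window lengths: 15, 225 min; longest is 225.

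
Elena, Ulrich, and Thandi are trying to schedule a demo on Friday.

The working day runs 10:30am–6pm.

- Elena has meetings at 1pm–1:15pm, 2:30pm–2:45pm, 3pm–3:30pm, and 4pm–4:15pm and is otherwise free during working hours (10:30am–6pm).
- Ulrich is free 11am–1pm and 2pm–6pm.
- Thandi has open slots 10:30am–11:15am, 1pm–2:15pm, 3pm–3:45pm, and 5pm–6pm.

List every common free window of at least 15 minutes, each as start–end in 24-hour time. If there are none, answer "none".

Elena free within 10:30–18:00: 10:30–13:00, 13:15–14:30, 14:45–15:00, 15:30–16:00, 16:15–18:00.
Elena ∩ Ulrich: 11:00–13:00, 14:00–14:30, 14:45–15:00, 15:30–16:00, 16:15–18:00.
Elena ∩ Ulrich ∩ Thandi: 11:00–11:15, 14:00–14:15, 15:30–15:45, 17:00–18:00.
Windows ≥ 15 min: 11:00–11:15, 14:00–14:15, 15:30–15:45, 17:00–18:00.

11:00–11:15, 14:00–14:15, 15:30–15:45, 17:00–18:00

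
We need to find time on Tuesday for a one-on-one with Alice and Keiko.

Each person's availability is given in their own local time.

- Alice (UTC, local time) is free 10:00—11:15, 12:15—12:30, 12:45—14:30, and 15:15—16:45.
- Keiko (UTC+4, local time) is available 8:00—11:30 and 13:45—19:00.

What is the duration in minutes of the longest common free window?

Alice → UTC: 10:00–11:15, 12:15–12:30, 12:45–14:30, 15:15–16:45.
Keiko → UTC: 04:00–07:30, 09:45–15:00.
Alice ∩ Keiko: 10:00–11:15, 12:15–12:30, 12:45–14:30.
Common window lengths: 75, 15, 105 min; longest is 105.

105 minutes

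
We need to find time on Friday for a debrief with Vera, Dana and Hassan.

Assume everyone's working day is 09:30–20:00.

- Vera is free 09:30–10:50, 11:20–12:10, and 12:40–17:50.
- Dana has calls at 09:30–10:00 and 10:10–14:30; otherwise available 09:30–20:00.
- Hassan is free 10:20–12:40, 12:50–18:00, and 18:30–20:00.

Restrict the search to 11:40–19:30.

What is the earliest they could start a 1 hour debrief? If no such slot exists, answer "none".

14:30

Dana free within 09:30–20:00: 10:00–10:10, 14:30–20:00.
Vera ∩ Dana: 10:00–10:10, 14:30–17:50.
Vera ∩ Dana ∩ Hassan: 14:30–17:50.
Restricted to 11:40–19:30: 14:30–17:50.
Windows ≥ 60 min: 14:30–17:50.
Earliest such window starts at 14:30.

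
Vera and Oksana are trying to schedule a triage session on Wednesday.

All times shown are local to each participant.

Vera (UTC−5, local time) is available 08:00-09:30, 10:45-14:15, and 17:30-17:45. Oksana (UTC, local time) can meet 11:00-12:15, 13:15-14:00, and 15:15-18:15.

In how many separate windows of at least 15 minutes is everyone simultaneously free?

2

Vera → UTC: 13:00–14:30, 15:45–19:15, 22:30–22:45.
Oksana → UTC: 11:00–12:15, 13:15–14:00, 15:15–18:15.
Vera ∩ Oksana: 13:15–14:00, 15:45–18:15.
Windows ≥ 15 min: 13:15–14:00, 15:45–18:15.
That's 2 windows.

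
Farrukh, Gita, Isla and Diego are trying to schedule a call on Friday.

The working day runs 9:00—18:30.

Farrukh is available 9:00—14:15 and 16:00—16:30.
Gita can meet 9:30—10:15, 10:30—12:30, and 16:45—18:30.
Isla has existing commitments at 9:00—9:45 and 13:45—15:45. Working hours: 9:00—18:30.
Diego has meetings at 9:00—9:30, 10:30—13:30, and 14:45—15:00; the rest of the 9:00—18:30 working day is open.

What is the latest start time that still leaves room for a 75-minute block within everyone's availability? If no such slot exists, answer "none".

none

Isla free within 09:00–18:30: 09:45–13:45, 15:45–18:30.
Diego free within 09:00–18:30: 09:30–10:30, 13:30–14:45, 15:00–18:30.
Farrukh ∩ Gita: 09:30–10:15, 10:30–12:30.
Farrukh ∩ Gita ∩ Isla: 09:45–10:15, 10:30–12:30.
Farrukh ∩ Gita ∩ Isla ∩ Diego: 09:45–10:15.
Windows ≥ 75 min: (none).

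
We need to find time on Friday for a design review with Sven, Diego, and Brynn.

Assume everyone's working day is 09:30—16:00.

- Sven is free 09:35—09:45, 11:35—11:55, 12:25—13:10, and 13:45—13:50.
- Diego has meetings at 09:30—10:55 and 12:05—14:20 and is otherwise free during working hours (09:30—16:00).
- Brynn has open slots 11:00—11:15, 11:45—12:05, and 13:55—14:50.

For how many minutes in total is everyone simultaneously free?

Diego free within 09:30–16:00: 10:55–12:05, 14:20–16:00.
Sven ∩ Diego: 11:35–11:55.
Sven ∩ Diego ∩ Brynn: 11:45–11:55.
Total common minutes: 10.

10 minutes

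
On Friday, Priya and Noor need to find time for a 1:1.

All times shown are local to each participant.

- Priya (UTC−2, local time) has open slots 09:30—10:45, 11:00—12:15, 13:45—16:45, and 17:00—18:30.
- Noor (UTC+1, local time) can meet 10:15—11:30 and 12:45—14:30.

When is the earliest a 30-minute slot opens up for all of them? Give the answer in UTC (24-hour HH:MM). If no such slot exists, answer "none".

Priya → UTC: 11:30–12:45, 13:00–14:15, 15:45–18:45, 19:00–20:30.
Noor → UTC: 09:15–10:30, 11:45–13:30.
Priya ∩ Noor: 11:45–12:45, 13:00–13:30.
Windows ≥ 30 min: 11:45–12:45, 13:00–13:30.
Earliest such window starts at 11:45.

11:45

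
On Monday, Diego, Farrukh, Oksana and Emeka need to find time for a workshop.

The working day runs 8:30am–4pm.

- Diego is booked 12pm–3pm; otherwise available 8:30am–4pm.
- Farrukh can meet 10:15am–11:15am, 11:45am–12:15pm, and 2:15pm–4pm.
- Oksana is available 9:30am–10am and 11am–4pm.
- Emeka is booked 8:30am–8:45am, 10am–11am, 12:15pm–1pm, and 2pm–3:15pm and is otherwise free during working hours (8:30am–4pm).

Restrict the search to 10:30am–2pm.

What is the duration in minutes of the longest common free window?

15 minutes

Diego free within 08:30–16:00: 08:30–12:00, 15:00–16:00.
Emeka free within 08:30–16:00: 08:45–10:00, 11:00–12:15, 13:00–14:00, 15:15–16:00.
Diego ∩ Farrukh: 10:15–11:15, 11:45–12:00, 15:00–16:00.
Diego ∩ Farrukh ∩ Oksana: 11:00–11:15, 11:45–12:00, 15:00–16:00.
Diego ∩ Farrukh ∩ Oksana ∩ Emeka: 11:00–11:15, 11:45–12:00, 15:15–16:00.
Restricted to 10:30–14:00: 11:00–11:15, 11:45–12:00.
Common window lengths: 15, 15 min; longest is 15.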